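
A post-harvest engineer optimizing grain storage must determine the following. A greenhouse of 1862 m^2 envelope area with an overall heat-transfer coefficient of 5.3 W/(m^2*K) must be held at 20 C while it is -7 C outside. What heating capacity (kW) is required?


dT = 20 - (-7) = 27 K
Q = U * A * dT
  = 5.3 * 1862 * 27
  = 266452.20 W = 266.45 kW


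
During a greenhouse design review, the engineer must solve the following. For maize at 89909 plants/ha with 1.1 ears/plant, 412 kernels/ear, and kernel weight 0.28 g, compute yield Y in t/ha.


Y = density * ears * kernels * kw
  = 89909 * 1.1 * 412 * 0.28 g/ha
  = 11409092.46 g/ha
  = 11409.09 kg/ha = 11.41 t/ha


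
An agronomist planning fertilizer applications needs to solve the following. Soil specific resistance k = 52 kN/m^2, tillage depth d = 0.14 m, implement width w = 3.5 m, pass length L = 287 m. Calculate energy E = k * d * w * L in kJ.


E = k * d * w * L
  = 52 * 0.14 * 3.5 * 287
  = 7312.76 kJ


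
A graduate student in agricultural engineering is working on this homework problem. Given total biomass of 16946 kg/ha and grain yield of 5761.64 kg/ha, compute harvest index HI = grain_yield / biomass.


HI = grain_yield / biomass
   = 5761.64 / 16946
   = 0.34


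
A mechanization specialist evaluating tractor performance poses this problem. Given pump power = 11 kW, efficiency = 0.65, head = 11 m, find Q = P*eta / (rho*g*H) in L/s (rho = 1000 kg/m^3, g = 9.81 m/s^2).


Q = (P * 1000 * eta) / (rho * g * H)
  = (11 * 1000 * 0.65) / (1000 * 9.81 * 11)
  = 7150 / 107910
  = 0.06626 m^3/s = 66.26 L/s


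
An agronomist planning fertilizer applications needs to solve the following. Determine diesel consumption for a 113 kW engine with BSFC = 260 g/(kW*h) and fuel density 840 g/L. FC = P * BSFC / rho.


FC = P * BSFC / rho_fuel
   = 113 * 260 / 840
   = 29380 / 840
   = 34.98 L/h


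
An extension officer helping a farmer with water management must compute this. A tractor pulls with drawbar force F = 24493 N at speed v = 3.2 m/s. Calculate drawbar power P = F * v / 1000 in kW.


P = F * v / 1000
  = 24493 * 3.2 / 1000
  = 78377.60 / 1000
  = 78.38 kW


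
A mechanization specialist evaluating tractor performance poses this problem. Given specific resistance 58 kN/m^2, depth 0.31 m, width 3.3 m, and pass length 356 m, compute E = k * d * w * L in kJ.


E = k * d * w * L
  = 58 * 0.31 * 3.3 * 356
  = 21122.90 kJ


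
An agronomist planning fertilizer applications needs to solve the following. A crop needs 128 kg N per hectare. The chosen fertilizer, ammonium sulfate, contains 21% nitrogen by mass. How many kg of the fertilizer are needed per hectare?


Rate = N_required / (N_content / 100)
     = 128 / (21 / 100)
     = 128 / 0.21
     = 609.52 kg/ha


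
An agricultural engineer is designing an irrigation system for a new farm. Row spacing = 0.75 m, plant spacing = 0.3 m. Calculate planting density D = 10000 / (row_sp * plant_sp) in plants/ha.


D = 10000 / (row_sp * plant_sp)
  = 10000 / (0.75 * 0.3)
  = 10000 / 0.2250
  = 44444.44 plants/ha


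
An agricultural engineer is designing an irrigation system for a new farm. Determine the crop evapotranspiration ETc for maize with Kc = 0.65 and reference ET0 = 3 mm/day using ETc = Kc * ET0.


ETc = Kc * ET0
    = 0.65 * 3
    = 1.95 mm/day


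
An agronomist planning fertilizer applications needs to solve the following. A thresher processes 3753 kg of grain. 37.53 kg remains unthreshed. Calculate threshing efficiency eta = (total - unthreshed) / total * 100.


eta = (total - unthreshed) / total * 100
    = (3753 - 37.53) / 3753 * 100
    = 3715.47 / 3753 * 100
    = 99%


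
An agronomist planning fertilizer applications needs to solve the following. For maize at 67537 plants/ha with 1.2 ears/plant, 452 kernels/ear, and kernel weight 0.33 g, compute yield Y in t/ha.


Y = density * ears * kernels * kw
  = 67537 * 1.2 * 452 * 0.33 g/ha
  = 12088582.70 g/ha
  = 12088.58 kg/ha = 12.09 t/ha


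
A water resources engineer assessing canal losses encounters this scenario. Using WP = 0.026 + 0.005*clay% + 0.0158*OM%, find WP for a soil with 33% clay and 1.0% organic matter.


WP = 0.026 + 0.005*33 + 0.0158*1.0
   = 0.026 + 0.1650 + 0.0158
   = 0.2068


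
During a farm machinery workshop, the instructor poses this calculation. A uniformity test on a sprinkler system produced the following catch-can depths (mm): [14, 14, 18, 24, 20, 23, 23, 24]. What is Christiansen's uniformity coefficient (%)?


xbar = 160 / 8 = 20
sum|xi - xbar| = 28
CU = 100 * (1 - 28 / (8 * 20))
   = 100 * (1 - 0.1750)
   = 82.50%


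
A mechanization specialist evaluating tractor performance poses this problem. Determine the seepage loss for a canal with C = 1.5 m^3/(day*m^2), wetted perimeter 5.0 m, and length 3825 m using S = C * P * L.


S = C * P * L
  = 1.5 * 5.0 * 3825
  = 28687.50 m^3/day


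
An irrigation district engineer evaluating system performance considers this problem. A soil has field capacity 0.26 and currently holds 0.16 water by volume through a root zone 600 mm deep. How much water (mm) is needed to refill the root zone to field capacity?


SMD = (FC - theta) * D
    = (0.26 - 0.16) * 600
    = 0.100 * 600
    = 60 mm


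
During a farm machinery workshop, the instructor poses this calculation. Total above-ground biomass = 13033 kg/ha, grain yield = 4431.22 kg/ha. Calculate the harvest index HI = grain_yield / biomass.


HI = grain_yield / biomass
   = 4431.22 / 13033
   = 0.34


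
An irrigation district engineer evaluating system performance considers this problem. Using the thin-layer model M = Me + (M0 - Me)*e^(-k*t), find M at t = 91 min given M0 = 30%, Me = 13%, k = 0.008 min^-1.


M = Me + (M0 - Me) * e^(-k*t)
  = 13 + (30 - 13) * e^(-0.008*91)
  = 13 + 17 * e^(-0.728)
  = 13 + 17 * 0.48287
  = 13 + 8.2089
  = 21.21%


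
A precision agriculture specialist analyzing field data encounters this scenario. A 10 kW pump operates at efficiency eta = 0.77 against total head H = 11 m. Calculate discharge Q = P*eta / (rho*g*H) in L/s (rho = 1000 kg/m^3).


Q = (P * 1000 * eta) / (rho * g * H)
  = (10 * 1000 * 0.77) / (1000 * 9.81 * 11)
  = 7700 / 107910
  = 0.07136 m^3/s = 71.36 L/s


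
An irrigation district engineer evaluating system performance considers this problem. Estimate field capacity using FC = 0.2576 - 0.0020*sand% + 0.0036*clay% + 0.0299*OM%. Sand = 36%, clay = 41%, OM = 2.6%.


FC = 0.2576 - 0.0020*36 + 0.0036*41 + 0.0299*2.6
   = 0.2576 - 0.0720 + 0.1476 + 0.0777
   = 0.4109


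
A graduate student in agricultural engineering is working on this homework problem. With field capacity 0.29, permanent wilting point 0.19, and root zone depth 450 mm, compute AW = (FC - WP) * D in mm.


AW = (FC - WP) * D
   = (0.29 - 0.19) * 450
   = 0.10 * 450
   = 45 mm


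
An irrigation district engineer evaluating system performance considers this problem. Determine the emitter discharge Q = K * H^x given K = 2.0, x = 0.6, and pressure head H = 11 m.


Q = K * H^x
  = 2.0 * 11^0.6
  = 2.0 * 4.2154
  = 8.43 L/h


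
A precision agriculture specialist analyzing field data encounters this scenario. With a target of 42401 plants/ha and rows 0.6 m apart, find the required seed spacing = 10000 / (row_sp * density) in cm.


spacing = 10000 / (row_sp * density)
        = 10000 / (0.6 * 42401)
        = 10000 / 25440.60
        = 0.39307 m = 39.31 cm


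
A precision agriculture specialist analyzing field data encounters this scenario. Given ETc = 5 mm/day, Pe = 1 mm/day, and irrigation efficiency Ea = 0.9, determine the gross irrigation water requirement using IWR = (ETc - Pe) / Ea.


IWR = (ETc - Pe) / Ea
    = (5 - 1) / 0.9
    = 4 / 0.9
    = 4.44 mm/day


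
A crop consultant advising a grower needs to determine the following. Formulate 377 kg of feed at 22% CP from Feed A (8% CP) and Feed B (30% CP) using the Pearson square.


parts_A = CP_b - target = 30 - 22 = 8
parts_B = target - CP_a = 22 - 8 = 14
total_parts = 8 + 14 = 22
Feed A = 377 * 8 / 22 = 137.09 kg
Feed B = 377 * 14 / 22 = 239.91 kg

137.09 kg


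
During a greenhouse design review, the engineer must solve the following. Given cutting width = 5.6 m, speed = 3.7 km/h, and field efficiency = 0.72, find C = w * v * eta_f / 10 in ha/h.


C = w * v * eta_f / 10
  = 5.6 * 3.7 * 0.72 / 10
  = 14.92 / 10
  = 1.49 ha/h


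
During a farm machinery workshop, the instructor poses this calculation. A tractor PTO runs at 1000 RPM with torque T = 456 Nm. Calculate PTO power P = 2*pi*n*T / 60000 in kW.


P = 2*pi*n*T / 60000
  = 2*pi * 1000 * 456 / 60000
  = 2865132.50 / 60000
  = 47.75 kW


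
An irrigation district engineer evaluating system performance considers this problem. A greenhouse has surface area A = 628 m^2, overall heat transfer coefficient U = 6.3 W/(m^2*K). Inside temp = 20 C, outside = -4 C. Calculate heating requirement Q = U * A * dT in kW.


dT = 20 - (-4) = 24 K
Q = U * A * dT
  = 6.3 * 628 * 24
  = 94953.60 W = 94.95 kW


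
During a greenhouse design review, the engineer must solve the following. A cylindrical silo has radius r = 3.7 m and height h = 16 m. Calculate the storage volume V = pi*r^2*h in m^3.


V = pi * r^2 * h
  = pi * 3.7^2 * 16
  = pi * 13.69 * 16
  = 688.13 m^3


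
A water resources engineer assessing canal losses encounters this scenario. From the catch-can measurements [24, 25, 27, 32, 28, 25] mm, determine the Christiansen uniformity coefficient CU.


xbar = 161 / 6 = 26.833
sum|xi - xbar| = 13
CU = 100 * (1 - 13 / (6 * 26.833))
   = 100 * (1 - 0.0807)
   = 91.93%


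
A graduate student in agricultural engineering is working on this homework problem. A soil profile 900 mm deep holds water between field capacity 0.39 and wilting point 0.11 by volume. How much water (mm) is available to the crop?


AW = (FC - WP) * D
   = (0.39 - 0.11) * 900
   = 0.28 * 900
   = 252 mm


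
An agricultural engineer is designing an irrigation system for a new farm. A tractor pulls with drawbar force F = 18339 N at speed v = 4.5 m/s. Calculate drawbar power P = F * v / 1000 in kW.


P = F * v / 1000
  = 18339 * 4.5 / 1000
  = 82525.50 / 1000
  = 82.53 kW


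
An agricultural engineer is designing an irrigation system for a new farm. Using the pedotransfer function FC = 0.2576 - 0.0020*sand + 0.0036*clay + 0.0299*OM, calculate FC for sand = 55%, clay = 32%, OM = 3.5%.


FC = 0.2576 - 0.0020*55 + 0.0036*32 + 0.0299*3.5
   = 0.2576 - 0.1100 + 0.1152 + 0.1047
   = 0.3675


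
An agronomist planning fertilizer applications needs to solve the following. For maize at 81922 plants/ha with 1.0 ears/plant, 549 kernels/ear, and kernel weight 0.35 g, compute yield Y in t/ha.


Y = density * ears * kernels * kw
  = 81922 * 1.0 * 549 * 0.35 g/ha
  = 15741312.30 g/ha
  = 15741.31 kg/ha = 15.74 t/ha


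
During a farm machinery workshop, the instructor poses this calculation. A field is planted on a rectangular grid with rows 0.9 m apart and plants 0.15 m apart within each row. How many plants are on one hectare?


D = 10000 / (row_sp * plant_sp)
  = 10000 / (0.9 * 0.15)
  = 10000 / 0.1350
  = 74074.07 plants/ha


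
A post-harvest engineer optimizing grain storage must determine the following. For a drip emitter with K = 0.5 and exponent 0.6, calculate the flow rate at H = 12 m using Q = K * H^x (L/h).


Q = K * H^x
  = 0.5 * 12^0.6
  = 0.5 * 4.4413
  = 2.22 L/h


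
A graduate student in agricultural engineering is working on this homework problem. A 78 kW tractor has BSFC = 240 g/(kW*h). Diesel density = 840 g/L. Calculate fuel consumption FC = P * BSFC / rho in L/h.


FC = P * BSFC / rho_fuel
   = 78 * 240 / 840
   = 18720 / 840
   = 22.29 L/h


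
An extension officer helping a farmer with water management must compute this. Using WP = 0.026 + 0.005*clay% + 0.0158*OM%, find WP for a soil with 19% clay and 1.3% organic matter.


WP = 0.026 + 0.005*19 + 0.0158*1.3
   = 0.026 + 0.0950 + 0.0205
   = 0.1415


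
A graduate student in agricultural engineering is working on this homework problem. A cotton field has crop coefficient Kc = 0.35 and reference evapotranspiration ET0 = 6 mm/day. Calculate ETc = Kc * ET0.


ETc = Kc * ET0
    = 0.35 * 6
    = 2.10 mm/day


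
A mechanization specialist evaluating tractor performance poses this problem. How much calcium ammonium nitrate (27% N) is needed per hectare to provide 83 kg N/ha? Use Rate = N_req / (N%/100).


Rate = N_required / (N_content / 100)
     = 83 / (27 / 100)
     = 83 / 0.27
     = 307.41 kg/ha


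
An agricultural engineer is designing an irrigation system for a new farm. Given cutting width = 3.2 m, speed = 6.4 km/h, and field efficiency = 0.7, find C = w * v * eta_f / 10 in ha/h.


C = w * v * eta_f / 10
  = 3.2 * 6.4 * 0.7 / 10
  = 14.34 / 10
  = 1.43 ha/h


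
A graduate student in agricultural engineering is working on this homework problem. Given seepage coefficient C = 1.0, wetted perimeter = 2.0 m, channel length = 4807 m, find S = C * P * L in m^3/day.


S = C * P * L
  = 1.0 * 2.0 * 4807
  = 9614 m^3/day


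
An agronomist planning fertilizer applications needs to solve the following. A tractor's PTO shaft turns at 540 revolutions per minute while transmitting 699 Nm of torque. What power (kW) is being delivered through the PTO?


P = 2*pi*n*T / 60000
  = 2*pi * 540 * 699 / 60000
  = 2371651.13 / 60000
  = 39.53 kW


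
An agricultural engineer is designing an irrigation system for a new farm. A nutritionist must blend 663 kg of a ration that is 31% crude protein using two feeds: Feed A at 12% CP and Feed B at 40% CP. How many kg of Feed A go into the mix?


parts_A = CP_b - target = 40 - 31 = 9
parts_B = target - CP_a = 31 - 12 = 19
total_parts = 9 + 19 = 28
Feed A = 663 * 9 / 28 = 213.11 kg
Feed B = 663 * 19 / 28 = 449.89 kg

213.11 kg


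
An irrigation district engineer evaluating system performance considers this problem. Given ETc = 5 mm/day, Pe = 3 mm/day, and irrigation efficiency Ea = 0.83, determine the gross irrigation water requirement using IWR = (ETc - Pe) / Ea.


IWR = (ETc - Pe) / Ea
    = (5 - 3) / 0.83
    = 2 / 0.83
    = 2.41 mm/day


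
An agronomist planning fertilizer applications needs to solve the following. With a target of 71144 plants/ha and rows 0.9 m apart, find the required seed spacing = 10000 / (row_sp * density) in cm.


spacing = 10000 / (row_sp * density)
        = 10000 / (0.9 * 71144)
        = 10000 / 64029.60
        = 0.15618 m = 15.62 cm


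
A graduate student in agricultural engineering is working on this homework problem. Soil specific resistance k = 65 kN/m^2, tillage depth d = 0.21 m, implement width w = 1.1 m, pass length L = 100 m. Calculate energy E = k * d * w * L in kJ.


E = k * d * w * L
  = 65 * 0.21 * 1.1 * 100
  = 1501.50 kJ


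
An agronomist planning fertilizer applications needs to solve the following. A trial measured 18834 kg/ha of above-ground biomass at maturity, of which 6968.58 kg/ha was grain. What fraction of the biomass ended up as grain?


HI = grain_yield / biomass
   = 6968.58 / 18834
   = 0.37


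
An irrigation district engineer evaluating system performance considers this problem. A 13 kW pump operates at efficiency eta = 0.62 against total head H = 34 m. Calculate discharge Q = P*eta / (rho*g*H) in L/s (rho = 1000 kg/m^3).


Q = (P * 1000 * eta) / (rho * g * H)
  = (13 * 1000 * 0.62) / (1000 * 9.81 * 34)
  = 8060 / 333540
  = 0.02417 m^3/s = 24.17 L/s


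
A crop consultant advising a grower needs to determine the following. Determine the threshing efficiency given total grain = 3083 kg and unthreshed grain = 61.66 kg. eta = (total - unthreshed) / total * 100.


eta = (total - unthreshed) / total * 100
    = (3083 - 61.66) / 3083 * 100
    = 3021.34 / 3083 * 100
    = 98%


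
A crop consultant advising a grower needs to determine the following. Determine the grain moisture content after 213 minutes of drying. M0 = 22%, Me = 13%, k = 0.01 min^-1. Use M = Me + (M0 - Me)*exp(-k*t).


M = Me + (M0 - Me) * e^(-k*t)
  = 13 + (22 - 13) * e^(-0.01*213)
  = 13 + 9 * e^(-2.130)
  = 13 + 9 * 0.11884
  = 13 + 1.0695
  = 14.07%


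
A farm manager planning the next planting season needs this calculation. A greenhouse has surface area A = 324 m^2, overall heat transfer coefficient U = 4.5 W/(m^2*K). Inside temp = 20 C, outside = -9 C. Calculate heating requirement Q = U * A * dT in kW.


dT = 20 - (-9) = 29 K
Q = U * A * dT
  = 4.5 * 324 * 29
  = 42282 W = 42.28 kW


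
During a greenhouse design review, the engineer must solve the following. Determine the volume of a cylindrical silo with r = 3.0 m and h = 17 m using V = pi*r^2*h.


V = pi * r^2 * h
  = pi * 3.0^2 * 17
  = pi * 9 * 17
  = 480.66 m^3


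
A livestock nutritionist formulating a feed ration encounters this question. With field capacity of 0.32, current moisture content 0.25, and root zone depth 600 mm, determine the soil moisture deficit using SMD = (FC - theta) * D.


SMD = (FC - theta) * D
    = (0.32 - 0.25) * 600
    = 0.070 * 600
    = 42 mm


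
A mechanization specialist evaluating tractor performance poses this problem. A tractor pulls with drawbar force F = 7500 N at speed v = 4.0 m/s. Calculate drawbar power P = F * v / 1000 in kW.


P = F * v / 1000
  = 7500 * 4.0 / 1000
  = 30000 / 1000
  = 30 kW


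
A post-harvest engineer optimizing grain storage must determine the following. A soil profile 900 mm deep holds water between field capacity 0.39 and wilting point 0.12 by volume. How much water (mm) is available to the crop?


AW = (FC - WP) * D
   = (0.39 - 0.12) * 900
   = 0.27 * 900
   = 243 mm


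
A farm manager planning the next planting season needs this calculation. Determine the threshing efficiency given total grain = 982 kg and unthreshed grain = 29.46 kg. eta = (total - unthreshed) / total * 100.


eta = (total - unthreshed) / total * 100
    = (982 - 29.46) / 982 * 100
    = 952.54 / 982 * 100
    = 97%


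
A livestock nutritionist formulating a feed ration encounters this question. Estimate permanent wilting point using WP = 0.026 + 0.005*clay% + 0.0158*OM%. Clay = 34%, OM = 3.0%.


WP = 0.026 + 0.005*34 + 0.0158*3.0
   = 0.026 + 0.1700 + 0.0474
   = 0.2434


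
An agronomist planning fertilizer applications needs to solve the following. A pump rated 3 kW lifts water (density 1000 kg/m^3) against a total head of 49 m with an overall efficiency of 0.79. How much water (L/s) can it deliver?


Q = (P * 1000 * eta) / (rho * g * H)
  = (3 * 1000 * 0.79) / (1000 * 9.81 * 49)
  = 2370 / 480690
  = 0.00493 m^3/s = 4.93 L/s


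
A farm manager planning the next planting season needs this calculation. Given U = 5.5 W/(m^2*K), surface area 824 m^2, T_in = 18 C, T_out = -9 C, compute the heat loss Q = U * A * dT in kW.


dT = 18 - (-9) = 27 K
Q = U * A * dT
  = 5.5 * 824 * 27
  = 122364 W = 122.36 kW


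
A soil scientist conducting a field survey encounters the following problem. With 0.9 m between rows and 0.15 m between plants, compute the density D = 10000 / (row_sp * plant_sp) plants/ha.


D = 10000 / (row_sp * plant_sp)
  = 10000 / (0.9 * 0.15)
  = 10000 / 0.1350
  = 74074.07 plants/ha


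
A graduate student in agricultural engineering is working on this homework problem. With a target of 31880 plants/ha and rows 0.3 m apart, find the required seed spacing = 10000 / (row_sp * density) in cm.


spacing = 10000 / (row_sp * density)
        = 10000 / (0.3 * 31880)
        = 10000 / 9564
        = 1.04559 m = 104.56 cm


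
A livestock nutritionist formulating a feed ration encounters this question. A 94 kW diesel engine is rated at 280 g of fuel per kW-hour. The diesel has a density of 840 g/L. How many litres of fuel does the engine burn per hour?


FC = P * BSFC / rho_fuel
   = 94 * 280 / 840
   = 26320 / 840
   = 31.33 L/h


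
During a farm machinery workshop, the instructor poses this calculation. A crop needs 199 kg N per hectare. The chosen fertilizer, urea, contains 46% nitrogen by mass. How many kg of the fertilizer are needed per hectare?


Rate = N_required / (N_content / 100)
     = 199 / (46 / 100)
     = 199 / 0.46
     = 432.61 kg/ha


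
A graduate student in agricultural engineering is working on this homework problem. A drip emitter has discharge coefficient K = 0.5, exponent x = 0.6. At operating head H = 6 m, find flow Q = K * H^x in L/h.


Q = K * H^x
  = 0.5 * 6^0.6
  = 0.5 * 2.9302
  = 1.47 L/h


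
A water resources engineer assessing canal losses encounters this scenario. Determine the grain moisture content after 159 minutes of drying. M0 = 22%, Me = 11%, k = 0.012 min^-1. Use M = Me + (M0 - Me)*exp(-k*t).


M = Me + (M0 - Me) * e^(-k*t)
  = 11 + (22 - 11) * e^(-0.012*159)
  = 11 + 11 * e^(-1.908)
  = 11 + 11 * 0.14838
  = 11 + 1.6321
  = 12.63%


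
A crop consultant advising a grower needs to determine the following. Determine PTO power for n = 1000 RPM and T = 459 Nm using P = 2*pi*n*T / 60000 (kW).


P = 2*pi*n*T / 60000
  = 2*pi * 1000 * 459 / 60000
  = 2883982.06 / 60000
  = 48.07 kW


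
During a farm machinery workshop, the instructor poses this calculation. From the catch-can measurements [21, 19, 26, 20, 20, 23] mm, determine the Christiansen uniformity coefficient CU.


xbar = 129 / 6 = 21.500
sum|xi - xbar| = 12
CU = 100 * (1 - 12 / (6 * 21.500))
   = 100 * (1 - 0.0930)
   = 90.70%


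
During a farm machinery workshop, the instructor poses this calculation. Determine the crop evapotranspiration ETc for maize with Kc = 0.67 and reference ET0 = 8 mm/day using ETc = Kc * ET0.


ETc = Kc * ET0
    = 0.67 * 8
    = 5.36 mm/day


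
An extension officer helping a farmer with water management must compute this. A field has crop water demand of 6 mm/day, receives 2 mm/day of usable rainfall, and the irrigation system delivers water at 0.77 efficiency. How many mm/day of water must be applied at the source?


IWR = (ETc - Pe) / Ea
    = (6 - 2) / 0.77
    = 4 / 0.77
    = 5.19 mm/day


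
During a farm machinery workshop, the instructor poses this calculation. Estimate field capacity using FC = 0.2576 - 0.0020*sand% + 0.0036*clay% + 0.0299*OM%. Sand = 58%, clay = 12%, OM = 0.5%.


FC = 0.2576 - 0.0020*58 + 0.0036*12 + 0.0299*0.5
   = 0.2576 - 0.1160 + 0.0432 + 0.0150
   = 0.1998


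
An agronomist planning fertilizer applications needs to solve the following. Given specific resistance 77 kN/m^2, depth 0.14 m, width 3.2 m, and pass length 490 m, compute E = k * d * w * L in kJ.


E = k * d * w * L
  = 77 * 0.14 * 3.2 * 490
  = 16903.04 kJ


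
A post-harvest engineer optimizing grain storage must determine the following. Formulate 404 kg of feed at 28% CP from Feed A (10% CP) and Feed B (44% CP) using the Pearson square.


parts_A = CP_b - target = 44 - 28 = 16
parts_B = target - CP_a = 28 - 10 = 18
total_parts = 16 + 18 = 34
Feed A = 404 * 16 / 34 = 190.12 kg
Feed B = 404 * 18 / 34 = 213.88 kg

190.12 kg


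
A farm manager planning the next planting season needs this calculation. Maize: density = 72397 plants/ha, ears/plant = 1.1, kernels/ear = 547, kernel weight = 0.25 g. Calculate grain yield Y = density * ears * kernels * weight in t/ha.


Y = density * ears * kernels * kw
  = 72397 * 1.1 * 547 * 0.25 g/ha
  = 10890318.73 g/ha
  = 10890.32 kg/ha = 10.89 t/ha


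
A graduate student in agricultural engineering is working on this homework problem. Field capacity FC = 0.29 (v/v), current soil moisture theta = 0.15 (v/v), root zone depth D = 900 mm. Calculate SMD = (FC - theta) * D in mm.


SMD = (FC - theta) * D
    = (0.29 - 0.15) * 900
    = 0.140 * 900
    = 126 mm


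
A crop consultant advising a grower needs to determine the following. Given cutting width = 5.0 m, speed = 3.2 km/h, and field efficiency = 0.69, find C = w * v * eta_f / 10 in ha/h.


C = w * v * eta_f / 10
  = 5.0 * 3.2 * 0.69 / 10
  = 11.04 / 10
  = 1.10 ha/h


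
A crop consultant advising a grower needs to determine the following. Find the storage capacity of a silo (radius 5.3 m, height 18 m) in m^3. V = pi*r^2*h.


V = pi * r^2 * h
  = pi * 5.3^2 * 18
  = pi * 28.09 * 18
  = 1588.45 m^3


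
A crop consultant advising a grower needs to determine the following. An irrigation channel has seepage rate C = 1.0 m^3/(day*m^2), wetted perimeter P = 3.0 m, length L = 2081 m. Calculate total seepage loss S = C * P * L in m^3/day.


S = C * P * L
  = 1.0 * 3.0 * 2081
  = 6243 m^3/day


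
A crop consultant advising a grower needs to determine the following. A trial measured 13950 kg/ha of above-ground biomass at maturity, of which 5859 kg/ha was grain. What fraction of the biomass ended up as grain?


HI = grain_yield / biomass
   = 5859 / 13950
   = 0.42


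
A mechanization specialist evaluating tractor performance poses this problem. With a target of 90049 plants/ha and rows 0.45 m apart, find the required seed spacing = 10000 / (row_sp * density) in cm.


spacing = 10000 / (row_sp * density)
        = 10000 / (0.45 * 90049)
        = 10000 / 40522.05
        = 0.24678 m = 24.68 cm


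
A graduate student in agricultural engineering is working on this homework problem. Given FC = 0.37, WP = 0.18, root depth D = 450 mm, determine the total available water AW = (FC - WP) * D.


AW = (FC - WP) * D
   = (0.37 - 0.18) * 450
   = 0.19 * 450
   = 85.50 mm


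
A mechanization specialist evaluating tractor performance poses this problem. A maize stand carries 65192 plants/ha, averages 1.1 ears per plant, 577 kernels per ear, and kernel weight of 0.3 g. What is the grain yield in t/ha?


Y = density * ears * kernels * kw
  = 65192 * 1.1 * 577 * 0.3 g/ha
  = 12413208.72 g/ha
  = 12413.21 kg/ha = 12.41 t/ha


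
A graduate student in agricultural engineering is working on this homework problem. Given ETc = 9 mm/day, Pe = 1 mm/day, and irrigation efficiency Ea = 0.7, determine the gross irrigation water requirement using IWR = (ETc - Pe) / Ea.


IWR = (ETc - Pe) / Ea
    = (9 - 1) / 0.7
    = 8 / 0.7
    = 11.43 mm/day


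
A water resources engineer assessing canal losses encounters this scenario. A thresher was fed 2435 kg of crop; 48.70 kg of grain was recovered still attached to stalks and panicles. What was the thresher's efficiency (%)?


eta = (total - unthreshed) / total * 100
    = (2435 - 48.70) / 2435 * 100
    = 2386.30 / 2435 * 100
    = 98%


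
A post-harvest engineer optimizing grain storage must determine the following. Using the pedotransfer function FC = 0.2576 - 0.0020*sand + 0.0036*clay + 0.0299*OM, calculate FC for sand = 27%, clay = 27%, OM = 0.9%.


FC = 0.2576 - 0.0020*27 + 0.0036*27 + 0.0299*0.9
   = 0.2576 - 0.0540 + 0.0972 + 0.0269
   = 0.3277


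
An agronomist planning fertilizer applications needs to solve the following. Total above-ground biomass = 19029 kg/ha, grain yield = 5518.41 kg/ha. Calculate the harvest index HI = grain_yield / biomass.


HI = grain_yield / biomass
   = 5518.41 / 19029
   = 0.29


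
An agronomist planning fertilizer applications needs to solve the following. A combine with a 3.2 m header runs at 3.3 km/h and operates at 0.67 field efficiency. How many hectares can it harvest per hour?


C = w * v * eta_f / 10
  = 3.2 * 3.3 * 0.67 / 10
  = 7.08 / 10
  = 0.71 ha/h


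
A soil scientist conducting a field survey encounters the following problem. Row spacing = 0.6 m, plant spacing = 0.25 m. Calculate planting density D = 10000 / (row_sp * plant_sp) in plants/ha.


D = 10000 / (row_sp * plant_sp)
  = 10000 / (0.6 * 0.25)
  = 10000 / 0.1500
  = 66666.67 plants/ha


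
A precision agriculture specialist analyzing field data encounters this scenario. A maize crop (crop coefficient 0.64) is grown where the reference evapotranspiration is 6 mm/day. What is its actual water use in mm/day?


ETc = Kc * ET0
    = 0.64 * 6
    = 3.84 mm/day


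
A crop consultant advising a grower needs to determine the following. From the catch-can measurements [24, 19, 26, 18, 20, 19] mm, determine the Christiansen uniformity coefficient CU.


xbar = 126 / 6 = 21
sum|xi - xbar| = 16
CU = 100 * (1 - 16 / (6 * 21))
   = 100 * (1 - 0.1270)
   = 87.30%


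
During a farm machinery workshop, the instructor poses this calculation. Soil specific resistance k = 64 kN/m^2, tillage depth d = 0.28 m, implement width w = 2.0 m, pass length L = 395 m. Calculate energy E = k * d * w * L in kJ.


E = k * d * w * L
  = 64 * 0.28 * 2.0 * 395
  = 14156.80 kJ


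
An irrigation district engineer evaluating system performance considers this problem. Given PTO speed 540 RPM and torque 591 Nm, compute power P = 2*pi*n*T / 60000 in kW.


P = 2*pi*n*T / 60000
  = 2*pi * 540 * 591 / 60000
  = 2005215.76 / 60000
  = 33.42 kW


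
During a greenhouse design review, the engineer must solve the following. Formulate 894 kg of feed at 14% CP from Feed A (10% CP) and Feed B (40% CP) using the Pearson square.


parts_A = CP_b - target = 40 - 14 = 26
parts_B = target - CP_a = 14 - 10 = 4
total_parts = 26 + 4 = 30
Feed A = 894 * 26 / 30 = 774.80 kg
Feed B = 894 * 4 / 30 = 119.20 kg

774.80 kg


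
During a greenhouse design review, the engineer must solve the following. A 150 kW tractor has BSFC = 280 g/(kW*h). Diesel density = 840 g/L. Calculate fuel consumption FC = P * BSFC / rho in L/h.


FC = P * BSFC / rho_fuel
   = 150 * 280 / 840
   = 42000 / 840
   = 50 L/h


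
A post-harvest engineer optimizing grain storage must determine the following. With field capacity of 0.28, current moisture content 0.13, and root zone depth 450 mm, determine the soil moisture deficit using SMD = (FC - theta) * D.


SMD = (FC - theta) * D
    = (0.28 - 0.13) * 450
    = 0.150 * 450
    = 67.50 mm


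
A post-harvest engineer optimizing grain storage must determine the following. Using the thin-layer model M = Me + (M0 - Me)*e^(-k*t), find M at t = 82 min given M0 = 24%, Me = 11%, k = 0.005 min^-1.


M = Me + (M0 - Me) * e^(-k*t)
  = 11 + (24 - 11) * e^(-0.005*82)
  = 11 + 13 * e^(-0.410)
  = 11 + 13 * 0.66365
  = 11 + 8.6275
  = 19.63%


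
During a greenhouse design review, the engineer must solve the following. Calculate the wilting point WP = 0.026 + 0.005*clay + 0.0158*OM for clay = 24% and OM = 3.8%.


WP = 0.026 + 0.005*24 + 0.0158*3.8
   = 0.026 + 0.1200 + 0.0600
   = 0.2060


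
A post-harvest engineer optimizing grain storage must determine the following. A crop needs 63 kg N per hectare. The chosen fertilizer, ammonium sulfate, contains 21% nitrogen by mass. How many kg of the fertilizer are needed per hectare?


Rate = N_required / (N_content / 100)
     = 63 / (21 / 100)
     = 63 / 0.21
     = 300 kg/ha


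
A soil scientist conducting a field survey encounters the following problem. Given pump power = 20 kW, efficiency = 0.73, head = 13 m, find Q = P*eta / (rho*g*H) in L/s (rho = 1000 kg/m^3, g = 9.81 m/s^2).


Q = (P * 1000 * eta) / (rho * g * H)
  = (20 * 1000 * 0.73) / (1000 * 9.81 * 13)
  = 14600 / 127530
  = 0.11448 m^3/s = 114.48 L/s


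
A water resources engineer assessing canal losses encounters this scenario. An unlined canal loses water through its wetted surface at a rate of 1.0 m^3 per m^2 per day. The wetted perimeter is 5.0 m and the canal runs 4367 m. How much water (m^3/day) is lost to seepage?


S = C * P * L
  = 1.0 * 5.0 * 4367
  = 21835 m^3/day


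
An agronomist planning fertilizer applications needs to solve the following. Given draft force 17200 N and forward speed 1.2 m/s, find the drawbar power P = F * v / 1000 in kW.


P = F * v / 1000
  = 17200 * 1.2 / 1000
  = 20640 / 1000
  = 20.64 kW


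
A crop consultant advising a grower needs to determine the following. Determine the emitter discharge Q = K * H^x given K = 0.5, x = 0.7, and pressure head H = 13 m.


Q = K * H^x
  = 0.5 * 13^0.7
  = 0.5 * 6.0223
  = 3.01 L/h


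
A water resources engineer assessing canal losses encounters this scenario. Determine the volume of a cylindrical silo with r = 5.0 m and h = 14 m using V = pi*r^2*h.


V = pi * r^2 * h
  = pi * 5.0^2 * 14
  = pi * 25 * 14
  = 1099.56 m^3


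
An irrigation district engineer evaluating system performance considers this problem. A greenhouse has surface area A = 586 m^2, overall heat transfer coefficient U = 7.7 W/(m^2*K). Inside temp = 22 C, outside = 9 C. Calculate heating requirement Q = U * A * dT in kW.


dT = 22 - (9) = 13 K
Q = U * A * dT
  = 7.7 * 586 * 13
  = 58658.60 W = 58.66 kW


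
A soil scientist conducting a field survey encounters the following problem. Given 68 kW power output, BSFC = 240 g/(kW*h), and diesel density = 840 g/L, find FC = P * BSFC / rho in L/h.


FC = P * BSFC / rho_fuel
   = 68 * 240 / 840
   = 16320 / 840
   = 19.43 L/h


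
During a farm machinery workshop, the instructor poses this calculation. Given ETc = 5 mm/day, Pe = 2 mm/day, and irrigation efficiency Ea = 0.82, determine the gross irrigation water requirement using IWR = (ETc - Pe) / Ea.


IWR = (ETc - Pe) / Ea
    = (5 - 2) / 0.82
    = 3 / 0.82
    = 3.66 mm/day


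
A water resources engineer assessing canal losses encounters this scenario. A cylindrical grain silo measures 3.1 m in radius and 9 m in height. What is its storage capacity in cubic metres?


V = pi * r^2 * h
  = pi * 3.1^2 * 9
  = pi * 9.61 * 9
  = 271.72 m^3


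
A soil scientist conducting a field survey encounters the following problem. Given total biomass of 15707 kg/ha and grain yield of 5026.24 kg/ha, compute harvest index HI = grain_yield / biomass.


HI = grain_yield / biomass
   = 5026.24 / 15707
   = 0.32


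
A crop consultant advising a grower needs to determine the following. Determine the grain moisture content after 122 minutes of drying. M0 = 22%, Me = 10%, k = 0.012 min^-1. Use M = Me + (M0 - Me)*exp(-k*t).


M = Me + (M0 - Me) * e^(-k*t)
  = 10 + (22 - 10) * e^(-0.012*122)
  = 10 + 12 * e^(-1.464)
  = 10 + 12 * 0.23131
  = 10 + 2.7757
  = 12.78%


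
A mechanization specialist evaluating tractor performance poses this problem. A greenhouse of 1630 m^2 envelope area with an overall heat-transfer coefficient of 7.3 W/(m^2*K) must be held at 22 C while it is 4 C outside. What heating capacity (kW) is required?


dT = 22 - (4) = 18 K
Q = U * A * dT
  = 7.3 * 1630 * 18
  = 214182 W = 214.18 kW


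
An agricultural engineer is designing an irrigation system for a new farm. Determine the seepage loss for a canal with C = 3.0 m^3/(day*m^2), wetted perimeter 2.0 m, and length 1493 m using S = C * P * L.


S = C * P * L
  = 3.0 * 2.0 * 1493
  = 8958 m^3/day


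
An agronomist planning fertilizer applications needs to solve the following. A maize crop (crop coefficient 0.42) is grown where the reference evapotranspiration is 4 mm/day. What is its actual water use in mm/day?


ETc = Kc * ET0
    = 0.42 * 4
    = 1.68 mm/day


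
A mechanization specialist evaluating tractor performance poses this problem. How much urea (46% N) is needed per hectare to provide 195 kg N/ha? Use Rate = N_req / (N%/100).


Rate = N_required / (N_content / 100)
     = 195 / (46 / 100)
     = 195 / 0.46
     = 423.91 kg/ha


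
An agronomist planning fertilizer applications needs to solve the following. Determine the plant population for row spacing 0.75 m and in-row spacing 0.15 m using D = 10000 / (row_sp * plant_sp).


D = 10000 / (row_sp * plant_sp)
  = 10000 / (0.75 * 0.15)
  = 10000 / 0.1125
  = 88888.89 plants/ha


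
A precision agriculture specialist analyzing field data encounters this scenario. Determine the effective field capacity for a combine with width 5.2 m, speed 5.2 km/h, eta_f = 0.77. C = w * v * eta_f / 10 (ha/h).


C = w * v * eta_f / 10
  = 5.2 * 5.2 * 0.77 / 10
  = 20.82 / 10
  = 2.08 ha/h


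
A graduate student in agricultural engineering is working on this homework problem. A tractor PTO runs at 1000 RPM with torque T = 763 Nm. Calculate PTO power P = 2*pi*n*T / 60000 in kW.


P = 2*pi*n*T / 60000
  = 2*pi * 1000 * 763 / 60000
  = 4794070.39 / 60000
  = 79.90 kW


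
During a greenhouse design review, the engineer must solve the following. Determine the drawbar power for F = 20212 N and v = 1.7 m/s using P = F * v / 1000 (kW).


P = F * v / 1000
  = 20212 * 1.7 / 1000
  = 34360.40 / 1000
  = 34.36 kW


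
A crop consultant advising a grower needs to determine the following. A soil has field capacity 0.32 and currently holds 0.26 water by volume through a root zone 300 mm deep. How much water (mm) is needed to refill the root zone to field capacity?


SMD = (FC - theta) * D
    = (0.32 - 0.26) * 300
    = 0.060 * 300
    = 18 mm


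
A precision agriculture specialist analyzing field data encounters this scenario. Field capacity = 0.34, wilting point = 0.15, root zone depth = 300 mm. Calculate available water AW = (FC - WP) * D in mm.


AW = (FC - WP) * D
   = (0.34 - 0.15) * 300
   = 0.19 * 300
   = 57 mm


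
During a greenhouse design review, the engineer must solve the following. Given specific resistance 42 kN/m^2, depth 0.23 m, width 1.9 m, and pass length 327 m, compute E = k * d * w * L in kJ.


E = k * d * w * L
  = 42 * 0.23 * 1.9 * 327
  = 6001.76 kJ


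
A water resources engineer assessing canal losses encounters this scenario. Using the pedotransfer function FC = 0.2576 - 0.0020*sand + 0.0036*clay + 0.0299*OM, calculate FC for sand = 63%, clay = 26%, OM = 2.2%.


FC = 0.2576 - 0.0020*63 + 0.0036*26 + 0.0299*2.2
   = 0.2576 - 0.1260 + 0.0936 + 0.0658
   = 0.2910


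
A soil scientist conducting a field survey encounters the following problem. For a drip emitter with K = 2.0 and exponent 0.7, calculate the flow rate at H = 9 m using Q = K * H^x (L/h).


Q = K * H^x
  = 2.0 * 9^0.7
  = 2.0 * 4.6555
  = 9.31 L/h


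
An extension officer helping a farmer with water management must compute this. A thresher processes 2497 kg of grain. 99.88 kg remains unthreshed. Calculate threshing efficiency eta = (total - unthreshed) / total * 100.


eta = (total - unthreshed) / total * 100
    = (2497 - 99.88) / 2497 * 100
    = 2397.12 / 2497 * 100
    = 96%


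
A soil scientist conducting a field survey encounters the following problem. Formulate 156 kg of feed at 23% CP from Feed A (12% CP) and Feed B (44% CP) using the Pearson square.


parts_A = CP_b - target = 44 - 23 = 21
parts_B = target - CP_a = 23 - 12 = 11
total_parts = 21 + 11 = 32
Feed A = 156 * 21 / 32 = 102.38 kg
Feed B = 156 * 11 / 32 = 53.63 kg

102.38 kg


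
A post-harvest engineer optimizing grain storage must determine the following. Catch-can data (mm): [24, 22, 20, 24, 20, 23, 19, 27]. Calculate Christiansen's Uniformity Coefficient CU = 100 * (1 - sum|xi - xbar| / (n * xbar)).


xbar = 179 / 8 = 22.375
sum|xi - xbar| = 17
CU = 100 * (1 - 17 / (8 * 22.375))
   = 100 * (1 - 0.0950)
   = 90.50%


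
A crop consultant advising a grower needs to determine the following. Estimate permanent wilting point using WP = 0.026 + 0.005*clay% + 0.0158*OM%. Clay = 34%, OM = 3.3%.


WP = 0.026 + 0.005*34 + 0.0158*3.3
   = 0.026 + 0.1700 + 0.0521
   = 0.2481


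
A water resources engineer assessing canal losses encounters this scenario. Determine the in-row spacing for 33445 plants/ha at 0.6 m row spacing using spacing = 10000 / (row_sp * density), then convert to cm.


spacing = 10000 / (row_sp * density)
        = 10000 / (0.6 * 33445)
        = 10000 / 20067
        = 0.49833 m = 49.83 cm


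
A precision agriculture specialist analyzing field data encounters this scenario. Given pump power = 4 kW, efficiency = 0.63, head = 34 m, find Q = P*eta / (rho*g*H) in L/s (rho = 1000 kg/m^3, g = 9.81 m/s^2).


Q = (P * 1000 * eta) / (rho * g * H)
  = (4 * 1000 * 0.63) / (1000 * 9.81 * 34)
  = 2520 / 333540
  = 0.00756 m^3/s = 7.56 L/s
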